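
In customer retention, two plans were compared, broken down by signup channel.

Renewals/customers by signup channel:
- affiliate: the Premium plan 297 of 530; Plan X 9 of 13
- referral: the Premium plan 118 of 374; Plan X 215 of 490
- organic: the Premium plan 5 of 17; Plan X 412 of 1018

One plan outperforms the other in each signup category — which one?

Affiliate: the Premium plan 297/530 = 56.0%, Plan X 9/13 = 69.2% → Plan X
Referral: the Premium plan 118/374 = 31.6%, Plan X 215/490 = 43.9% → Plan X
Organic: the Premium plan 5/17 = 29.4%, Plan X 412/1018 = 40.5% → Plan X
Plan X has the higher rate in all 3 groups.

Plan X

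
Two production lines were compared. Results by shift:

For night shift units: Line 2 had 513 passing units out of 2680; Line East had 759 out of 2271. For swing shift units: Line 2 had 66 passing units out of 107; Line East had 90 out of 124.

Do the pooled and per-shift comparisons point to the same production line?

Yes

Night shift: Line 2 513/2680 = 19.1%, Line East 759/2271 = 33.4% → Line East
Swing shift: Line 2 66/107 = 61.7%, Line East 90/124 = 72.6% → Line East
Overall: Line 2 579/2787 = 20.8%, Line East 849/2395 = 35.4% → Line East
Line East wins overall and in every shift group — no reversal.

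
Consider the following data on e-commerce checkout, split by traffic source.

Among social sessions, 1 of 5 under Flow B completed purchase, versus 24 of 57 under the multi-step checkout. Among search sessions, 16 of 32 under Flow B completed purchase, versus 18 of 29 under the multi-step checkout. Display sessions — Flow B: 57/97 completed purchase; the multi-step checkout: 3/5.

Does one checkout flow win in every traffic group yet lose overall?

Social: Flow B 1/5 = 20.0%, the multi-step checkout 24/57 = 42.1% → the multi-step checkout
Search: Flow B 16/32 = 50.0%, the multi-step checkout 18/29 = 62.1% → the multi-step checkout
Display: Flow B 57/97 = 58.8%, the multi-step checkout 3/5 = 60.0% → the multi-step checkout
Overall: Flow B 74/134 = 55.2%, the multi-step checkout 45/91 = 49.5% → Flow B
The multi-step checkout wins each traffic group but Flow B wins overall — the comparison reverses. The multi-step checkout's sessions skew toward social, which has a lower base rate.

Yes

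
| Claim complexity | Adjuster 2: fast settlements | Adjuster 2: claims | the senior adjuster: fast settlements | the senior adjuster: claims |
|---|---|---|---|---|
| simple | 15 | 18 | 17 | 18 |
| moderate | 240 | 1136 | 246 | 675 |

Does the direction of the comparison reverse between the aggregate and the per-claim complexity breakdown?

No

Simple: Adjuster 2 15/18 = 83.3%, the senior adjuster 17/18 = 94.4% → the senior adjuster
Moderate: Adjuster 2 240/1136 = 21.1%, the senior adjuster 246/675 = 36.4% → the senior adjuster
Overall: Adjuster 2 255/1154 = 22.1%, the senior adjuster 263/693 = 38.0% → the senior adjuster
The senior adjuster wins overall and in every claim group — no reversal.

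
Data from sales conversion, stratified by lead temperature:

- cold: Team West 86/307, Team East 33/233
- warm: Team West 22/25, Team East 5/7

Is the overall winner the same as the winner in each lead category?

Yes

Cold: Team West 86/307 = 28.0%, Team East 33/233 = 14.2% → Team West
Warm: Team West 22/25 = 88.0%, Team East 5/7 = 71.4% → Team West
Overall: Team West 108/332 = 32.5%, Team East 38/240 = 15.8% → Team West
Team West wins overall and in every lead group — no reversal.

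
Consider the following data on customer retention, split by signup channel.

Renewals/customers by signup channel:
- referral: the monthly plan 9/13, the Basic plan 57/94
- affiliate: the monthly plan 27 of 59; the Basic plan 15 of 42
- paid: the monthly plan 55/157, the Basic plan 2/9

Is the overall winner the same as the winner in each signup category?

Referral: the monthly plan 9/13 = 69.2%, the Basic plan 57/94 = 60.6% → the monthly plan
Affiliate: the monthly plan 27/59 = 45.8%, the Basic plan 15/42 = 35.7% → the monthly plan
Paid: the monthly plan 55/157 = 35.0%, the Basic plan 2/9 = 22.2% → the monthly plan
Overall: the monthly plan 91/229 = 39.7%, the Basic plan 74/145 = 51.0% → the Basic plan
The monthly plan wins each signup group but the Basic plan wins overall — the comparison reverses. The monthly plan's customers skew toward paid, which has a lower base rate.

No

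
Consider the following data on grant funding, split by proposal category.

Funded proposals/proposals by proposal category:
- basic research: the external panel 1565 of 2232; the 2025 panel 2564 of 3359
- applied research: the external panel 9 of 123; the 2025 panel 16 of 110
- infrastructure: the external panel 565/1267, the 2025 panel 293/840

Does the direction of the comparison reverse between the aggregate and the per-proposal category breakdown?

No

Basic research: the external panel 1565/2232 = 70.1%, the 2025 panel 2564/3359 = 76.3% → the 2025 panel
Applied research: the external panel 9/123 = 7.3%, the 2025 panel 16/110 = 14.5% → the 2025 panel
Infrastructure: the external panel 565/1267 = 44.6%, the 2025 panel 293/840 = 34.9% → the external panel
Overall: the external panel 2139/3622 = 59.1%, the 2025 panel 2873/4309 = 66.7% → the 2025 panel
Neither sweeps: the external panel wins 1 of 3 groups, the 2025 panel wins 2. The 2025 panel wins overall but not every group — no Simpson reversal.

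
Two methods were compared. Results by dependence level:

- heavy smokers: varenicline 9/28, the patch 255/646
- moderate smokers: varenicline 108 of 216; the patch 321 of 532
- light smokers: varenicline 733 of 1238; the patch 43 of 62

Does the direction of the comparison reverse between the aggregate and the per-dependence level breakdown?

Yes

Heavy smokers: varenicline 9/28 = 32.1%, the patch 255/646 = 39.5% → the patch
Moderate smokers: varenicline 108/216 = 50.0%, the patch 321/532 = 60.3% → the patch
Light smokers: varenicline 733/1238 = 59.2%, the patch 43/62 = 69.4% → the patch
Overall: varenicline 850/1482 = 57.4%, the patch 619/1240 = 49.9% → varenicline
The patch wins each dependence group but varenicline wins overall — the comparison reverses. The patch's participants skew toward heavy smokers, which has a lower base rate.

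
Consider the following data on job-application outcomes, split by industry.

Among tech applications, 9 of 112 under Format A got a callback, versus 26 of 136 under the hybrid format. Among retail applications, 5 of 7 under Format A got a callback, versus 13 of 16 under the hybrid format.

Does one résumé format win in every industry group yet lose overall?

No

Tech: Format A 9/112 = 8.0%, the hybrid format 26/136 = 19.1% → the hybrid format
Retail: Format A 5/7 = 71.4%, the hybrid format 13/16 = 81.2% → the hybrid format
Overall: Format A 14/119 = 11.8%, the hybrid format 39/152 = 25.7% → the hybrid format
The hybrid format wins overall and in every industry group — no reversal.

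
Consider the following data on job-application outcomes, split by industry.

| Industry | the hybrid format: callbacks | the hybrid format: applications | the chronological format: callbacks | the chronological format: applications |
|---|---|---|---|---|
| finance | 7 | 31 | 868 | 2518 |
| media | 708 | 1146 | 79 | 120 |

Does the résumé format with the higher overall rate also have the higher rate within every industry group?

No

Finance: the hybrid format 7/31 = 22.6%, the chronological format 868/2518 = 34.5% → the chronological format
Media: the hybrid format 708/1146 = 61.8%, the chronological format 79/120 = 65.8% → the chronological format
Overall: the hybrid format 715/1177 = 60.7%, the chronological format 947/2638 = 35.9% → the hybrid format
The chronological format wins each industry group but the hybrid format wins overall — the comparison reverses. The chronological format's applications skew toward finance, which has a lower base rate.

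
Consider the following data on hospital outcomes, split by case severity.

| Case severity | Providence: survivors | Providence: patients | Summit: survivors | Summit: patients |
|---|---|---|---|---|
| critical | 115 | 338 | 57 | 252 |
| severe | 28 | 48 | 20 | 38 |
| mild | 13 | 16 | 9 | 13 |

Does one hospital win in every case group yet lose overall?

Critical: Providence 115/338 = 34.0%, Summit 57/252 = 22.6% → Providence
Severe: Providence 28/48 = 58.3%, Summit 20/38 = 52.6% → Providence
Mild: Providence 13/16 = 81.2%, Summit 9/13 = 69.2% → Providence
Overall: Providence 156/402 = 38.8%, Summit 86/303 = 28.4% → Providence
Providence wins overall and in every case group — no reversal.

No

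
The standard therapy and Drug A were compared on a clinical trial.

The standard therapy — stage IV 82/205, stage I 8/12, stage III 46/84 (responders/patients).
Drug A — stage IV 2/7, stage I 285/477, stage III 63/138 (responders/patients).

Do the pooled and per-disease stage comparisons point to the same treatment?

No

Stage IV: the standard therapy 82/205 = 40.0%, Drug A 2/7 = 28.6% → the standard therapy
Stage I: the standard therapy 8/12 = 66.7%, Drug A 285/477 = 59.7% → the standard therapy
Stage III: the standard therapy 46/84 = 54.8%, Drug A 63/138 = 45.7% → the standard therapy
Overall: the standard therapy 136/301 = 45.2%, Drug A 350/622 = 56.3% → Drug A
The standard therapy wins each disease group but Drug A wins overall — the comparison reverses. The standard therapy's patients skew toward stage IV, which has a lower base rate.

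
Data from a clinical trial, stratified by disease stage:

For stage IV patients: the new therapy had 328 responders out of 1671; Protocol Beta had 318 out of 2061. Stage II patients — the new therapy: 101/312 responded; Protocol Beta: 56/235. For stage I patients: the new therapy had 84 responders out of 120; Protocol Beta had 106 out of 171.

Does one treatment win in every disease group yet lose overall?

No

Stage IV: the new therapy 328/1671 = 19.6%, Protocol Beta 318/2061 = 15.4% → the new therapy
Stage II: the new therapy 101/312 = 32.4%, Protocol Beta 56/235 = 23.8% → the new therapy
Stage I: the new therapy 84/120 = 70.0%, Protocol Beta 106/171 = 62.0% → the new therapy
Overall: the new therapy 513/2103 = 24.4%, Protocol Beta 480/2467 = 19.5% → the new therapy
The new therapy wins overall and in every disease group — no reversal.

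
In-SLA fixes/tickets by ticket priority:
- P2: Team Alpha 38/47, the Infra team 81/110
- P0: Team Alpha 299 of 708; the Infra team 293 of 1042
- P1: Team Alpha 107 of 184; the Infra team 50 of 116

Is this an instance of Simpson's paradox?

P2: Team Alpha 38/47 = 80.9%, the Infra team 81/110 = 73.6% → Team Alpha
P0: Team Alpha 299/708 = 42.2%, the Infra team 293/1042 = 28.1% → Team Alpha
P1: Team Alpha 107/184 = 58.2%, the Infra team 50/116 = 43.1% → Team Alpha
Overall: Team Alpha 444/939 = 47.3%, the Infra team 424/1268 = 33.4% → Team Alpha
Team Alpha wins overall and in every ticket group — no reversal.

No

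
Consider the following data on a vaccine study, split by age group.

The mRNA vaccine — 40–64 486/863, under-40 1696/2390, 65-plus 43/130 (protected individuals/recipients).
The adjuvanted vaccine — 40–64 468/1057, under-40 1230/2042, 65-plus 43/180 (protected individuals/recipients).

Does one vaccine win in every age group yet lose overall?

40–64: the mRNA vaccine 486/863 = 56.3%, the adjuvanted vaccine 468/1057 = 44.3% → the mRNA vaccine
Under-40: the mRNA vaccine 1696/2390 = 71.0%, the adjuvanted vaccine 1230/2042 = 60.2% → the mRNA vaccine
65-plus: the mRNA vaccine 43/130 = 33.1%, the adjuvanted vaccine 43/180 = 23.9% → the mRNA vaccine
Overall: the mRNA vaccine 2225/3383 = 65.8%, the adjuvanted vaccine 1741/3279 = 53.1% → the mRNA vaccine
The mRNA vaccine wins overall and in every age group — no reversal.

No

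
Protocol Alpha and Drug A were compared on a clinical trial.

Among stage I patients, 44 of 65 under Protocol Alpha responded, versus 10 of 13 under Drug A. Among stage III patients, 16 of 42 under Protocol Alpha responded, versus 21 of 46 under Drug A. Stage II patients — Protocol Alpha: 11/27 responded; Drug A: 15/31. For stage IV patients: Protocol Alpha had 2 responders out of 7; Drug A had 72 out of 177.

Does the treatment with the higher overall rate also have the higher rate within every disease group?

No

Stage I: Protocol Alpha 44/65 = 67.7%, Drug A 10/13 = 76.9% → Drug A
Stage III: Protocol Alpha 16/42 = 38.1%, Drug A 21/46 = 45.7% → Drug A
Stage II: Protocol Alpha 11/27 = 40.7%, Drug A 15/31 = 48.4% → Drug A
Stage IV: Protocol Alpha 2/7 = 28.6%, Drug A 72/177 = 40.7% → Drug A
Overall: Protocol Alpha 73/141 = 51.8%, Drug A 118/267 = 44.2% → Protocol Alpha
Drug A wins each disease group but Protocol Alpha wins overall — the comparison reverses. Drug A's patients skew toward stage IV, which has a lower base rate.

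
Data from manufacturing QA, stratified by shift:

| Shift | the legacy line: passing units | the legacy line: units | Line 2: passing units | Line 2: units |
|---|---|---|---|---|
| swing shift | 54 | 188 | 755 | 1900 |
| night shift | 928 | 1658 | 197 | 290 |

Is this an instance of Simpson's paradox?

Swing shift: the legacy line 54/188 = 28.7%, Line 2 755/1900 = 39.7% → Line 2
Night shift: the legacy line 928/1658 = 56.0%, Line 2 197/290 = 67.9% → Line 2
Overall: the legacy line 982/1846 = 53.2%, Line 2 952/2190 = 43.5% → the legacy line
Line 2 wins each shift group but the legacy line wins overall — the comparison reverses. Line 2's units skew toward swing shift, which has a lower base rate.

Yes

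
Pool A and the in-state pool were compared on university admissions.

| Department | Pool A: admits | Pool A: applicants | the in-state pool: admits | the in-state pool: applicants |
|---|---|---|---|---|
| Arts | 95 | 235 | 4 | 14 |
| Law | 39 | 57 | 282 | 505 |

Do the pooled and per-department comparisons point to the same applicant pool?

No

Arts: Pool A 95/235 = 40.4%, the in-state pool 4/14 = 28.6% → Pool A
Law: Pool A 39/57 = 68.4%, the in-state pool 282/505 = 55.8% → Pool A
Overall: Pool A 134/292 = 45.9%, the in-state pool 286/519 = 55.1% → the in-state pool
Pool A wins each department group but the in-state pool wins overall — the comparison reverses. Pool A's applicants skew toward Arts, which has a lower base rate.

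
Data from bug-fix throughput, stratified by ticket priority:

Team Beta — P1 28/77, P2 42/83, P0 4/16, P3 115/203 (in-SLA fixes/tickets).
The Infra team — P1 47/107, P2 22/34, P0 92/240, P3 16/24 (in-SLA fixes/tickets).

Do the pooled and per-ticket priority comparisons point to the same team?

P1: Team Beta 28/77 = 36.4%, the Infra team 47/107 = 43.9% → the Infra team
P2: Team Beta 42/83 = 50.6%, the Infra team 22/34 = 64.7% → the Infra team
P0: Team Beta 4/16 = 25.0%, the Infra team 92/240 = 38.3% → the Infra team
P3: Team Beta 115/203 = 56.7%, the Infra team 16/24 = 66.7% → the Infra team
Overall: Team Beta 189/379 = 49.9%, the Infra team 177/405 = 43.7% → Team Beta
The Infra team wins each ticket group but Team Beta wins overall — the comparison reverses. The Infra team's tickets skew toward P0, which has a lower base rate.

No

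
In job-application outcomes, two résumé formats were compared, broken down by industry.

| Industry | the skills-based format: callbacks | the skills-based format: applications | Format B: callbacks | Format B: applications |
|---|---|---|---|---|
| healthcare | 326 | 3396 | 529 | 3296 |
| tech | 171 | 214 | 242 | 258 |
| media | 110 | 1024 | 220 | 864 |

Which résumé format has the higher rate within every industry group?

Format B

Healthcare: the skills-based format 326/3396 = 9.6%, Format B 529/3296 = 16.0% → Format B
Tech: the skills-based format 171/214 = 79.9%, Format B 242/258 = 93.8% → Format B
Media: the skills-based format 110/1024 = 10.7%, Format B 220/864 = 25.5% → Format B
Format B has the higher rate in all 3 groups.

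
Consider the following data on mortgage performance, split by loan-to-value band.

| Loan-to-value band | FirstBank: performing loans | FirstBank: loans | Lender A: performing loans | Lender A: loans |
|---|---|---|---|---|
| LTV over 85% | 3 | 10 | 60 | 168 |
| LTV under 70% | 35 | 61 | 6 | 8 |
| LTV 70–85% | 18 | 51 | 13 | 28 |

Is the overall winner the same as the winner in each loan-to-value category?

LTV over 85%: FirstBank 3/10 = 30.0%, Lender A 60/168 = 35.7% → Lender A
LTV under 70%: FirstBank 35/61 = 57.4%, Lender A 6/8 = 75.0% → Lender A
LTV 70–85%: FirstBank 18/51 = 35.3%, Lender A 13/28 = 46.4% → Lender A
Overall: FirstBank 56/122 = 45.9%, Lender A 79/204 = 38.7% → FirstBank
Lender A wins each loan-to-value group but FirstBank wins overall — the comparison reverses. Lender A's loans skew toward LTV over 85%, which has a lower base rate.

No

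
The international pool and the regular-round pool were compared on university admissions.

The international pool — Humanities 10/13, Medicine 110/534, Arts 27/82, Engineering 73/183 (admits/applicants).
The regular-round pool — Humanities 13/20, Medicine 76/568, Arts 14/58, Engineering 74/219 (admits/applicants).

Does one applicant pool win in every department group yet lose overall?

Humanities: the international pool 10/13 = 76.9%, the regular-round pool 13/20 = 65.0% → the international pool
Medicine: the international pool 110/534 = 20.6%, the regular-round pool 76/568 = 13.4% → the international pool
Arts: the international pool 27/82 = 32.9%, the regular-round pool 14/58 = 24.1% → the international pool
Engineering: the international pool 73/183 = 39.9%, the regular-round pool 74/219 = 33.8% → the international pool
Overall: the international pool 220/812 = 27.1%, the regular-round pool 177/865 = 20.5% → the international pool
The international pool wins overall and in every department group — no reversal.

No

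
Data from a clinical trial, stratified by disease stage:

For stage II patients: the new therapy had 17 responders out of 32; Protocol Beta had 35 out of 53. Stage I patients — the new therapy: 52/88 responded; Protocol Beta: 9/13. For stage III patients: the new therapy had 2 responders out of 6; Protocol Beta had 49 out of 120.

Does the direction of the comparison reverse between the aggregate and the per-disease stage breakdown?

Stage II: the new therapy 17/32 = 53.1%, Protocol Beta 35/53 = 66.0% → Protocol Beta
Stage I: the new therapy 52/88 = 59.1%, Protocol Beta 9/13 = 69.2% → Protocol Beta
Stage III: the new therapy 2/6 = 33.3%, Protocol Beta 49/120 = 40.8% → Protocol Beta
Overall: the new therapy 71/126 = 56.3%, Protocol Beta 93/186 = 50.0% → the new therapy
Protocol Beta wins each disease group but the new therapy wins overall — the comparison reverses. Protocol Beta's patients skew toward stage III, which has a lower base rate.

Yes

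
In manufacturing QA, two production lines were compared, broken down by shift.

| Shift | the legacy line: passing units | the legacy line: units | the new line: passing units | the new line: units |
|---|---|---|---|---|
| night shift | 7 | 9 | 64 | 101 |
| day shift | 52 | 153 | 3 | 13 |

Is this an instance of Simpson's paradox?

Night shift: the legacy line 7/9 = 77.8%, the new line 64/101 = 63.4% → the legacy line
Day shift: the legacy line 52/153 = 34.0%, the new line 3/13 = 23.1% → the legacy line
Overall: the legacy line 59/162 = 36.4%, the new line 67/114 = 58.8% → the new line
The legacy line wins each shift group but the new line wins overall — the comparison reverses. The legacy line's units skew toward day shift, which has a lower base rate.

Yes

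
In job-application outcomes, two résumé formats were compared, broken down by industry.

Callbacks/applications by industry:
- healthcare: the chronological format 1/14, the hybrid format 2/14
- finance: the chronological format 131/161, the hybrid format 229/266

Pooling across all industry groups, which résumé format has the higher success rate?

Healthcare: the chronological format 1/14 = 7.1%, the hybrid format 2/14 = 14.3% → the hybrid format
Finance: the chronological format 131/161 = 81.4%, the hybrid format 229/266 = 86.1% → the hybrid format
Overall: the chronological format 132/175 = 75.4%, the hybrid format 231/280 = 82.5% → the hybrid format

the hybrid format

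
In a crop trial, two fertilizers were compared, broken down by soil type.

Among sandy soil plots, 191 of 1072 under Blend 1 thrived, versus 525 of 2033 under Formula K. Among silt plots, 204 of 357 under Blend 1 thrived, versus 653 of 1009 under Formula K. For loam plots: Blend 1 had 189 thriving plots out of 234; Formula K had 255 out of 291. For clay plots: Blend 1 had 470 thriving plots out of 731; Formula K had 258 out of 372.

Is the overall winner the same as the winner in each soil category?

Yes

Sandy soil: Blend 1 191/1072 = 17.8%, Formula K 525/2033 = 25.8% → Formula K
Silt: Blend 1 204/357 = 57.1%, Formula K 653/1009 = 64.7% → Formula K
Loam: Blend 1 189/234 = 80.8%, Formula K 255/291 = 87.6% → Formula K
Clay: Blend 1 470/731 = 64.3%, Formula K 258/372 = 69.4% → Formula K
Overall: Blend 1 1054/2394 = 44.0%, Formula K 1691/3705 = 45.6% → Formula K
Formula K wins overall and in every soil group — no reversal.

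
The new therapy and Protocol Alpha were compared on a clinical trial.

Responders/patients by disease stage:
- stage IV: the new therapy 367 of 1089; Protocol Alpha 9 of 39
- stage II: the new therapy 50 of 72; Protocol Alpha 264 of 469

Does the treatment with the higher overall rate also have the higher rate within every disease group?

No

Stage IV: the new therapy 367/1089 = 33.7%, Protocol Alpha 9/39 = 23.1% → the new therapy
Stage II: the new therapy 50/72 = 69.4%, Protocol Alpha 264/469 = 56.3% → the new therapy
Overall: the new therapy 417/1161 = 35.9%, Protocol Alpha 273/508 = 53.7% → Protocol Alpha
The new therapy wins each disease group but Protocol Alpha wins overall — the comparison reverses. The new therapy's patients skew toward stage IV, which has a lower base rate.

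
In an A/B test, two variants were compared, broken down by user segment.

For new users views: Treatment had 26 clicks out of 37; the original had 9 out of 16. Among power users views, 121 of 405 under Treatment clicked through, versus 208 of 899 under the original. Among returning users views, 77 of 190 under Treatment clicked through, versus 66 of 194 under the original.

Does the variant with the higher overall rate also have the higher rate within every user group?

New users: Treatment 26/37 = 70.3%, the original 9/16 = 56.2% → Treatment
Power users: Treatment 121/405 = 29.9%, the original 208/899 = 23.1% → Treatment
Returning users: Treatment 77/190 = 40.5%, the original 66/194 = 34.0% → Treatment
Overall: Treatment 224/632 = 35.4%, the original 283/1109 = 25.5% → Treatment
Treatment wins overall and in every user group — no reversal.

Yes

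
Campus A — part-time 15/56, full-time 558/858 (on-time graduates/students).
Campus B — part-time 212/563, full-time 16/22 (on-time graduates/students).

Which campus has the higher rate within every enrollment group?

Campus B

Part-time: Campus A 15/56 = 26.8%, Campus B 212/563 = 37.7% → Campus B
Full-time: Campus A 558/858 = 65.0%, Campus B 16/22 = 72.7% → Campus B
Campus B has the higher rate in both groups.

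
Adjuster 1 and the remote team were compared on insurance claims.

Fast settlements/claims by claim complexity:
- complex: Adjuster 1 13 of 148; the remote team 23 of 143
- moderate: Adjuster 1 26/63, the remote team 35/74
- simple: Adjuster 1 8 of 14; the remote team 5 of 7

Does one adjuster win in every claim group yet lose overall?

No

Complex: Adjuster 1 13/148 = 8.8%, the remote team 23/143 = 16.1% → the remote team
Moderate: Adjuster 1 26/63 = 41.3%, the remote team 35/74 = 47.3% → the remote team
Simple: Adjuster 1 8/14 = 57.1%, the remote team 5/7 = 71.4% → the remote team
Overall: Adjuster 1 47/225 = 20.9%, the remote team 63/224 = 28.1% → the remote team
The remote team wins overall and in every claim group — no reversal.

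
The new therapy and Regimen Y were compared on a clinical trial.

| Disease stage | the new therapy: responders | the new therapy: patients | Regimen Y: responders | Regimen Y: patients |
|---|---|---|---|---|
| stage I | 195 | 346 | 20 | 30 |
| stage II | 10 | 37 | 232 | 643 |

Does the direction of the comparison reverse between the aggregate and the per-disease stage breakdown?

Yes

Stage I: the new therapy 195/346 = 56.4%, Regimen Y 20/30 = 66.7% → Regimen Y
Stage II: the new therapy 10/37 = 27.0%, Regimen Y 232/643 = 36.1% → Regimen Y
Overall: the new therapy 205/383 = 53.5%, Regimen Y 252/673 = 37.4% → the new therapy
Regimen Y wins each disease group but the new therapy wins overall — the comparison reverses. Regimen Y's patients skew toward stage II, which has a lower base rate.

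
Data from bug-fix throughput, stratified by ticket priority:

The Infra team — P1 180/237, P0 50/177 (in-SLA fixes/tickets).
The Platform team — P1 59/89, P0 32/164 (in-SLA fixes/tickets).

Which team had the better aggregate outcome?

the Infra team

P1: the Infra team 180/237 = 75.9%, the Platform team 59/89 = 66.3% → the Infra team
P0: the Infra team 50/177 = 28.2%, the Platform team 32/164 = 19.5% → the Infra team
Overall: the Infra team 230/414 = 55.6%, the Platform team 91/253 = 36.0% → the Infra team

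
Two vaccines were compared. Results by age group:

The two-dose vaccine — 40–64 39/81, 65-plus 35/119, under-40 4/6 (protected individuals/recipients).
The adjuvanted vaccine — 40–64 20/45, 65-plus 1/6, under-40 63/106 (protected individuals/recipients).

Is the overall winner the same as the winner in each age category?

40–64: the two-dose vaccine 39/81 = 48.1%, the adjuvanted vaccine 20/45 = 44.4% → the two-dose vaccine
65-plus: the two-dose vaccine 35/119 = 29.4%, the adjuvanted vaccine 1/6 = 16.7% → the two-dose vaccine
Under-40: the two-dose vaccine 4/6 = 66.7%, the adjuvanted vaccine 63/106 = 59.4% → the two-dose vaccine
Overall: the two-dose vaccine 78/206 = 37.9%, the adjuvanted vaccine 84/157 = 53.5% → the adjuvanted vaccine
The two-dose vaccine wins each age group but the adjuvanted vaccine wins overall — the comparison reverses. The two-dose vaccine's recipients skew toward 65-plus, which has a lower base rate.

No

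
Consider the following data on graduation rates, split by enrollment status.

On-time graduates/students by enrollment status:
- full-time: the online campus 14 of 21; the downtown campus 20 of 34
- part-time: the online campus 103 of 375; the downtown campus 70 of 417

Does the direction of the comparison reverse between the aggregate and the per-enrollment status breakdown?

Full-time: the online campus 14/21 = 66.7%, the downtown campus 20/34 = 58.8% → the online campus
Part-time: the online campus 103/375 = 27.5%, the downtown campus 70/417 = 16.8% → the online campus
Overall: the online campus 117/396 = 29.5%, the downtown campus 90/451 = 20.0% → the online campus
The online campus wins overall and in every enrollment group — no reversal.

No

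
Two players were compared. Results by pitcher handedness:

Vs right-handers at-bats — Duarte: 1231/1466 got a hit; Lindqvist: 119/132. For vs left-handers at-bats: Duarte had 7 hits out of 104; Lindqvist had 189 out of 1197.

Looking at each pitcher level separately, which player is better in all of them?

Lindqvist

Vs right-handers: Duarte 1231/1466 = 84.0%, Lindqvist 119/132 = 90.2% → Lindqvist
Vs left-handers: Duarte 7/104 = 6.7%, Lindqvist 189/1197 = 15.8% → Lindqvist
Lindqvist has the higher rate in both groups.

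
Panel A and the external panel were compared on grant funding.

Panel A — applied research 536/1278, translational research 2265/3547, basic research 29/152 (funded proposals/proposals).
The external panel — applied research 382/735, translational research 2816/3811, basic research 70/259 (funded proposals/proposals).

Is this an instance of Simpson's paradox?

No

Applied research: Panel A 536/1278 = 41.9%, the external panel 382/735 = 52.0% → the external panel
Translational research: Panel A 2265/3547 = 63.9%, the external panel 2816/3811 = 73.9% → the external panel
Basic research: Panel A 29/152 = 19.1%, the external panel 70/259 = 27.0% → the external panel
Overall: Panel A 2830/4977 = 56.9%, the external panel 3268/4805 = 68.0% → the external panel
The external panel wins overall and in every proposal group — no reversal.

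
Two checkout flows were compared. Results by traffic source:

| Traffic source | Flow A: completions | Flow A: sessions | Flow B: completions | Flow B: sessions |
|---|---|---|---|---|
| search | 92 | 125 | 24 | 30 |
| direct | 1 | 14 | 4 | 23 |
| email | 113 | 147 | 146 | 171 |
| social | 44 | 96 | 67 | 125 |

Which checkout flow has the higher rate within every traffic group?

Search: Flow A 92/125 = 73.6%, Flow B 24/30 = 80.0% → Flow B
Direct: Flow A 1/14 = 7.1%, Flow B 4/23 = 17.4% → Flow B
Email: Flow A 113/147 = 76.9%, Flow B 146/171 = 85.4% → Flow B
Social: Flow A 44/96 = 45.8%, Flow B 67/125 = 53.6% → Flow B
Flow B has the higher rate in all 4 groups.

Flow B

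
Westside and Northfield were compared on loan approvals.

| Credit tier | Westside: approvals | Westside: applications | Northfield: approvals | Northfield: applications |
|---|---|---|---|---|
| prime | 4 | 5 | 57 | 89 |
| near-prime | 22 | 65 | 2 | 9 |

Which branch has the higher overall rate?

Prime: Westside 4/5 = 80.0%, Northfield 57/89 = 64.0% → Westside
Near-prime: Westside 22/65 = 33.8%, Northfield 2/9 = 22.2% → Westside
Overall: Westside 26/70 = 37.1%, Northfield 59/98 = 60.2% → Northfield
(Westside wins every credit group but Northfield wins overall — Westside's applications skew toward the low-rate near-prime group.)

Northfield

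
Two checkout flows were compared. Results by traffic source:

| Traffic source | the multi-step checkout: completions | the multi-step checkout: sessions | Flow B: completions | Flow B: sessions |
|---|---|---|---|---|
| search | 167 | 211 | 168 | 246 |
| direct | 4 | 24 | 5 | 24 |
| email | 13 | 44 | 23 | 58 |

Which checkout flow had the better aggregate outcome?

the multi-step checkout

Search: the multi-step checkout 167/211 = 79.1%, Flow B 168/246 = 68.3% → the multi-step checkout
Direct: the multi-step checkout 4/24 = 16.7%, Flow B 5/24 = 20.8% → Flow B
Email: the multi-step checkout 13/44 = 29.5%, Flow B 23/58 = 39.7% → Flow B
Overall: the multi-step checkout 184/279 = 65.9%, Flow B 196/328 = 59.8% → the multi-step checkout
(Neither sweeps every traffic group, but the multi-step checkout has the higher pooled rate.)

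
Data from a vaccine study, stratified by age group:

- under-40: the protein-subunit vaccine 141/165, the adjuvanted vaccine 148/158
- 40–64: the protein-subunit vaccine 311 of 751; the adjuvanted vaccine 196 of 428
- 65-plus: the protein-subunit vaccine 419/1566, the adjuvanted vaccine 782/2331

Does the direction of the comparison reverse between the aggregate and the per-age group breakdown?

Under-40: the protein-subunit vaccine 141/165 = 85.5%, the adjuvanted vaccine 148/158 = 93.7% → the adjuvanted vaccine
40–64: the protein-subunit vaccine 311/751 = 41.4%, the adjuvanted vaccine 196/428 = 45.8% → the adjuvanted vaccine
65-plus: the protein-subunit vaccine 419/1566 = 26.8%, the adjuvanted vaccine 782/2331 = 33.5% → the adjuvanted vaccine
Overall: the protein-subunit vaccine 871/2482 = 35.1%, the adjuvanted vaccine 1126/2917 = 38.6% → the adjuvanted vaccine
The adjuvanted vaccine wins overall and in every age group — no reversal.

No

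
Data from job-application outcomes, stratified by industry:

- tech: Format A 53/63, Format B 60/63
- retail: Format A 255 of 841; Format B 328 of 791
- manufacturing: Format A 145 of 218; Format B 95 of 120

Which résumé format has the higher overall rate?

Tech: Format A 53/63 = 84.1%, Format B 60/63 = 95.2% → Format B
Retail: Format A 255/841 = 30.3%, Format B 328/791 = 41.5% → Format B
Manufacturing: Format A 145/218 = 66.5%, Format B 95/120 = 79.2% → Format B
Overall: Format A 453/1122 = 40.4%, Format B 483/974 = 49.6% → Format B

Format B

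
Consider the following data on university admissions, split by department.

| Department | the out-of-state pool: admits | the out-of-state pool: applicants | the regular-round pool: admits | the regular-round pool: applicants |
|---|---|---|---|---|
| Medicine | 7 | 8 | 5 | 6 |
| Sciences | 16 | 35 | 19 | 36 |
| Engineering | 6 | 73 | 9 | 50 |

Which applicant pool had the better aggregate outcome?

the regular-round pool

Medicine: the out-of-state pool 7/8 = 87.5%, the regular-round pool 5/6 = 83.3% → the out-of-state pool
Sciences: the out-of-state pool 16/35 = 45.7%, the regular-round pool 19/36 = 52.8% → the regular-round pool
Engineering: the out-of-state pool 6/73 = 8.2%, the regular-round pool 9/50 = 18.0% → the regular-round pool
Overall: the out-of-state pool 29/116 = 25.0%, the regular-round pool 33/92 = 35.9% → the regular-round pool
(Neither sweeps every department group, but the regular-round pool has the higher pooled rate.)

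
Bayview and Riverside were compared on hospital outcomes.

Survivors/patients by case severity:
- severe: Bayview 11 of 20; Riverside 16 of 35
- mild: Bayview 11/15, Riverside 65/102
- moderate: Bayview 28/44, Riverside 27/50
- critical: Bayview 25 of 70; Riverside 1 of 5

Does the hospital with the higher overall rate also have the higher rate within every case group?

No

Severe: Bayview 11/20 = 55.0%, Riverside 16/35 = 45.7% → Bayview
Mild: Bayview 11/15 = 73.3%, Riverside 65/102 = 63.7% → Bayview
Moderate: Bayview 28/44 = 63.6%, Riverside 27/50 = 54.0% → Bayview
Critical: Bayview 25/70 = 35.7%, Riverside 1/5 = 20.0% → Bayview
Overall: Bayview 75/149 = 50.3%, Riverside 109/192 = 56.8% → Riverside
Bayview wins each case group but Riverside wins overall — the comparison reverses. Bayview's patients skew toward critical, which has a lower base rate.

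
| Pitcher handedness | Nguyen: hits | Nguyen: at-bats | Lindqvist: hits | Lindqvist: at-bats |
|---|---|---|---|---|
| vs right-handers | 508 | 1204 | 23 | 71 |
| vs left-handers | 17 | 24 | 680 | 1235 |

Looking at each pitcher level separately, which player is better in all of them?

Nguyen

Vs right-handers: Nguyen 508/1204 = 42.2%, Lindqvist 23/71 = 32.4% → Nguyen
Vs left-handers: Nguyen 17/24 = 70.8%, Lindqvist 680/1235 = 55.1% → Nguyen
Nguyen has the higher rate in both groups.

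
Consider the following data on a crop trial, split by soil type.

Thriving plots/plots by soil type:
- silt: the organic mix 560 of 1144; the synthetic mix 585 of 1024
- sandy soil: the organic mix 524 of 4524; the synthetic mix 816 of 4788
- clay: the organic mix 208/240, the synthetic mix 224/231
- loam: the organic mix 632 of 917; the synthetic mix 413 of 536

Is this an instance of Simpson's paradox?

No

Silt: the organic mix 560/1144 = 49.0%, the synthetic mix 585/1024 = 57.1% → the synthetic mix
Sandy soil: the organic mix 524/4524 = 11.6%, the synthetic mix 816/4788 = 17.0% → the synthetic mix
Clay: the organic mix 208/240 = 86.7%, the synthetic mix 224/231 = 97.0% → the synthetic mix
Loam: the organic mix 632/917 = 68.9%, the synthetic mix 413/536 = 77.1% → the synthetic mix
Overall: the organic mix 1924/6825 = 28.2%, the synthetic mix 2038/6579 = 31.0% → the synthetic mix
The synthetic mix wins overall and in every soil group — no reversal.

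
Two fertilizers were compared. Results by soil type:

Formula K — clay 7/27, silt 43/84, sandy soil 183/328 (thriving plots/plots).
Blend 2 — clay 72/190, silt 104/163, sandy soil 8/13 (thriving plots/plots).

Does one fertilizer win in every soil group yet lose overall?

Yes

Clay: Formula K 7/27 = 25.9%, Blend 2 72/190 = 37.9% → Blend 2
Silt: Formula K 43/84 = 51.2%, Blend 2 104/163 = 63.8% → Blend 2
Sandy soil: Formula K 183/328 = 55.8%, Blend 2 8/13 = 61.5% → Blend 2
Overall: Formula K 233/439 = 53.1%, Blend 2 184/366 = 50.3% → Formula K
Blend 2 wins each soil group but Formula K wins overall — the comparison reverses. Blend 2's plots skew toward clay, which has a lower base rate.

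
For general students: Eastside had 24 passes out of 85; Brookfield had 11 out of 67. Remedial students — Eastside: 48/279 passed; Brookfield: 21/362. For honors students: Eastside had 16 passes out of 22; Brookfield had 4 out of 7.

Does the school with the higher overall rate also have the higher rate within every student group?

Yes

General: Eastside 24/85 = 28.2%, Brookfield 11/67 = 16.4% → Eastside
Remedial: Eastside 48/279 = 17.2%, Brookfield 21/362 = 5.8% → Eastside
Honors: Eastside 16/22 = 72.7%, Brookfield 4/7 = 57.1% → Eastside
Overall: Eastside 88/386 = 22.8%, Brookfield 36/436 = 8.3% → Eastside
Eastside wins overall and in every student group — no reversal.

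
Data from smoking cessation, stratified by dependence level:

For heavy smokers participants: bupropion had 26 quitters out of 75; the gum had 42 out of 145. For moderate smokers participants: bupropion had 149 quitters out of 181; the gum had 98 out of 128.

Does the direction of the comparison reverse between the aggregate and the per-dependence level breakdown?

No

Heavy smokers: bupropion 26/75 = 34.7%, the gum 42/145 = 29.0% → bupropion
Moderate smokers: bupropion 149/181 = 82.3%, the gum 98/128 = 76.6% → bupropion
Overall: bupropion 175/256 = 68.4%, the gum 140/273 = 51.3% → bupropion
Bupropion wins overall and in every dependence group — no reversal.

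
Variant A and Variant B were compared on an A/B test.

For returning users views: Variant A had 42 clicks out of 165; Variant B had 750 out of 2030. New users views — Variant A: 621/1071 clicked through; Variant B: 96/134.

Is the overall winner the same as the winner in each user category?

No

Returning users: Variant A 42/165 = 25.5%, Variant B 750/2030 = 36.9% → Variant B
New users: Variant A 621/1071 = 58.0%, Variant B 96/134 = 71.6% → Variant B
Overall: Variant A 663/1236 = 53.6%, Variant B 846/2164 = 39.1% → Variant A
Variant B wins each user group but Variant A wins overall — the comparison reverses. Variant B's views skew toward returning users, which has a lower base rate.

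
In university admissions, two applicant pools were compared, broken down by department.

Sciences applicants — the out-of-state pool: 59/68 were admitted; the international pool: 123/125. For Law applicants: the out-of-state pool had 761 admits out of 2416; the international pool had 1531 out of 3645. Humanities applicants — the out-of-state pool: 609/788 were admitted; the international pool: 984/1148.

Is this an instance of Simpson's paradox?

Sciences: the out-of-state pool 59/68 = 86.8%, the international pool 123/125 = 98.4% → the international pool
Law: the out-of-state pool 761/2416 = 31.5%, the international pool 1531/3645 = 42.0% → the international pool
Humanities: the out-of-state pool 609/788 = 77.3%, the international pool 984/1148 = 85.7% → the international pool
Overall: the out-of-state pool 1429/3272 = 43.7%, the international pool 2638/4918 = 53.6% → the international pool
The international pool wins overall and in every department group — no reversal.

No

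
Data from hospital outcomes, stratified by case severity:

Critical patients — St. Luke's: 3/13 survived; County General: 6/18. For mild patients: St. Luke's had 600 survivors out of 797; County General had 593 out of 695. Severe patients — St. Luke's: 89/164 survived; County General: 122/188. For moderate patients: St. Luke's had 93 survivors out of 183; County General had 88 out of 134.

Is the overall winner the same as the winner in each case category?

Yes

Critical: St. Luke's 3/13 = 23.1%, County General 6/18 = 33.3% → County General
Mild: St. Luke's 600/797 = 75.3%, County General 593/695 = 85.3% → County General
Severe: St. Luke's 89/164 = 54.3%, County General 122/188 = 64.9% → County General
Moderate: St. Luke's 93/183 = 50.8%, County General 88/134 = 65.7% → County General
Overall: St. Luke's 785/1157 = 67.8%, County General 809/1035 = 78.2% → County General
County General wins overall and in every case group — no reversal.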